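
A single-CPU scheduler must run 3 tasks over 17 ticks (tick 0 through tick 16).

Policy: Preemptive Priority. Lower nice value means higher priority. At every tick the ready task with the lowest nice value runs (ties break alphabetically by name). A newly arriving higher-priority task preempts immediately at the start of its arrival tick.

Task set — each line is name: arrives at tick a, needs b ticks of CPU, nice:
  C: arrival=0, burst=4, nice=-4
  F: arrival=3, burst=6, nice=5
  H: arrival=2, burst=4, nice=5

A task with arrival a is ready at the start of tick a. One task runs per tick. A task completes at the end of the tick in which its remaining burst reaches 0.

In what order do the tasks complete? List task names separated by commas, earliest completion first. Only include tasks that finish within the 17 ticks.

t=0: ready={C} → run C
t=1: ready={C} → run C
t=2: ready={C,H} → run C
t=3: ready={C,F,H} → run C
t=4: ready={F,H} → run F
t=5: ready={F,H} → run F
t=6: ready={F,H} → run F
t=7: ready={F,H} → run F
t=8: ready={F,H} → run F
t=9: ready={F,H} → run F
t=10: ready={H} → run H
t=11: ready={H} → run H
t=12: ready={H} → run H
t=13: ready={H} → run H
t=14: (idle)
t=15: (idle)
t=16: (idle)

completion order = C, F, H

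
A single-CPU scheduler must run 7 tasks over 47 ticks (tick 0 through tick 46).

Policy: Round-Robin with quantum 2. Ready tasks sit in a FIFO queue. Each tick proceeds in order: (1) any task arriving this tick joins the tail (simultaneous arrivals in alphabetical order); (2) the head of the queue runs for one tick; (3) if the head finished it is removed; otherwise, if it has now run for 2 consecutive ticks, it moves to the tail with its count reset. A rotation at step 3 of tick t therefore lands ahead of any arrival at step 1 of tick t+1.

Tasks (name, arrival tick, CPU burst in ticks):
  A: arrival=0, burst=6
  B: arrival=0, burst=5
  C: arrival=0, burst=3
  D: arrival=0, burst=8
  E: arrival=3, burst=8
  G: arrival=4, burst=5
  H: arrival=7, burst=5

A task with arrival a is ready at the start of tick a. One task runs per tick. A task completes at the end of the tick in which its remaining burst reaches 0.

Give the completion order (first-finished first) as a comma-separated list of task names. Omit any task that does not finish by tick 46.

completion order = C, A, B, G, H, D, E

t=0: queue=[A,B,C,D] q_used=0 → run A
t=1: queue=[A,B,C,D] q_used=1 → run A
t=2: queue=[B,C,D,A] q_used=0 → run B
t=3: queue=[B,C,D,A,E] q_used=1 → run B
t=4: queue=[C,D,A,E,B,G] q_used=0 → run C
t=5: queue=[C,D,A,E,B,G] q_used=1 → run C
t=6: queue=[D,A,E,B,G,C] q_used=0 → run D
t=7: queue=[D,A,E,B,G,C,H] q_used=1 → run D
t=8: queue=[A,E,B,G,C,H,D] q_used=0 → run A
t=9: queue=[A,E,B,G,C,H,D] q_used=1 → run A
t=10: queue=[E,B,G,C,H,D,A] q_used=0 → run E
t=11: queue=[E,B,G,C,H,D,A] q_used=1 → run E
t=12: queue=[B,G,C,H,D,A,E] q_used=0 → run B
t=13: queue=[B,G,C,H,D,A,E] q_used=1 → run B
t=14: queue=[G,C,H,D,A,E,B] q_used=0 → run G
t=15: queue=[G,C,H,D,A,E,B] q_used=1 → run G
t=16: queue=[C,H,D,A,E,B,G] q_used=0 → run C
t=17: queue=[H,D,A,E,B,G] q_used=0 → run H
t=18: queue=[H,D,A,E,B,G] q_used=1 → run H
t=19: queue=[D,A,E,B,G,H] q_used=0 → run D
t=20: queue=[D,A,E,B,G,H] q_used=1 → run D
t=21: queue=[A,E,B,G,H,D] q_used=0 → run A
t=22: queue=[A,E,B,G,H,D] q_used=1 → run A
t=23: queue=[E,B,G,H,D] q_used=0 → run E
t=24: queue=[E,B,G,H,D] q_used=1 → run E
t=25: queue=[B,G,H,D,E] q_used=0 → run B
t=26: queue=[G,H,D,E] q_used=0 → run G
t=27: queue=[G,H,D,E] q_used=1 → run G
t=28: queue=[H,D,E,G] q_used=0 → run H
t=29: queue=[H,D,E,G] q_used=1 → run H
t=30: queue=[D,E,G,H] q_used=0 → run D
t=31: queue=[D,E,G,H] q_used=1 → run D
t=32: queue=[E,G,H,D] q_used=0 → run E
t=33: queue=[E,G,H,D] q_used=1 → run E
t=34: queue=[G,H,D,E] q_used=0 → run G
t=35: queue=[H,D,E] q_used=0 → run H
t=36: queue=[D,E] q_used=0 → run D
t=37: queue=[D,E] q_used=1 → run D
t=38: queue=[E] q_used=0 → run E
t=39: queue=[E] q_used=1 → run E
t=40: (idle)
t=41: (idle)
t=42: (idle)
t=43: (idle)
t=44: (idle)
t=45: (idle)
t=46: (idle)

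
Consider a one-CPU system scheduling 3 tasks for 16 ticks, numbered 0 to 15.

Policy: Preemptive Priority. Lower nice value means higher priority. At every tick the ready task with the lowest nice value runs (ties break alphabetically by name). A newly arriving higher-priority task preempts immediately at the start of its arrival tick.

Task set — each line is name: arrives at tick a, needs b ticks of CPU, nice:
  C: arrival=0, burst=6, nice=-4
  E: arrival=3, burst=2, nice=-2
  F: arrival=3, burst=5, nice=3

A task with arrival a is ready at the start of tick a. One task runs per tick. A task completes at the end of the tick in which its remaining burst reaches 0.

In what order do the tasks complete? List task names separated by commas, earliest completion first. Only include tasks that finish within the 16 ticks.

t=0: ready={C} → run C
t=1: ready={C} → run C
t=2: ready={C} → run C
t=3: ready={C,E,F} → run C
t=4: ready={C,E,F} → run C
t=5: ready={C,E,F} → run C
t=6: ready={E,F} → run E
t=7: ready={E,F} → run E
t=8: ready={F} → run F
t=9: ready={F} → run F
t=10: ready={F} → run F
t=11: ready={F} → run F
t=12: ready={F} → run F
t=13: (idle)
t=14: (idle)
t=15: (idle)

completion order = C, E, F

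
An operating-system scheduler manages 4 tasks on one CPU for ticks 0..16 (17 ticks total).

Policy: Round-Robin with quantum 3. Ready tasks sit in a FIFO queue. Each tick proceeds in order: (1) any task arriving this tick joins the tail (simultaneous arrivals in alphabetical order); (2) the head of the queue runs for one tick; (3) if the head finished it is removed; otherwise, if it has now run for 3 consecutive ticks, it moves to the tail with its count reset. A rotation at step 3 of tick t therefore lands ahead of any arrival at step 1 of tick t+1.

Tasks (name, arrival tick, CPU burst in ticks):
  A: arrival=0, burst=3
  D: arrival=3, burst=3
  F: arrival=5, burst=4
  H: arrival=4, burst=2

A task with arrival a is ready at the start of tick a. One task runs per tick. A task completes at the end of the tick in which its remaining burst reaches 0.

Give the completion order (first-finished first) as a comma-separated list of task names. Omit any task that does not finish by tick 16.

completion order = A, D, H, F

t=0: queue=[A] q_used=0 → run A
t=1: queue=[A] q_used=1 → run A
t=2: queue=[A] q_used=2 → run A
t=3: queue=[D] q_used=0 → run D
t=4: queue=[D,H] q_used=1 → run D
t=5: queue=[D,H,F] q_used=2 → run D
t=6: queue=[H,F] q_used=0 → run H
t=7: queue=[H,F] q_used=1 → run H
t=8: queue=[F] q_used=0 → run F
t=9: queue=[F] q_used=1 → run F
t=10: queue=[F] q_used=2 → run F
t=11: queue=[F] q_used=0 → run F
t=12: (idle)
t=13: (idle)
t=14: (idle)
t=15: (idle)
t=16: (idle)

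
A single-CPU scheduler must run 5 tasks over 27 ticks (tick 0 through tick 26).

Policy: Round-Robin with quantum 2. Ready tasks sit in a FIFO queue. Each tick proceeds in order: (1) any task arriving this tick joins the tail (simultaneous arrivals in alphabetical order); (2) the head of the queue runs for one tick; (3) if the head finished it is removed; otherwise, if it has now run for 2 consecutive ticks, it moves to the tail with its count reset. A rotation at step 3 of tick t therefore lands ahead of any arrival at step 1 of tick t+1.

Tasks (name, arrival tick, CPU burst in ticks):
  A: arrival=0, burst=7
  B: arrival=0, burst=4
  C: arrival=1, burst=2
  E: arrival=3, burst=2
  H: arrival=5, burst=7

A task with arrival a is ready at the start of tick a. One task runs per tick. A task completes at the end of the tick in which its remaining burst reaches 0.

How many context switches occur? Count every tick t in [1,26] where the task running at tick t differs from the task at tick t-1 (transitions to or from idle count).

context switches = 11

t=0: queue=[A,B] q_used=0 → run A
t=1: queue=[A,B,C] q_used=1 → run A
t=2: queue=[B,C,A] q_used=0 → run B
t=3: queue=[B,C,A,E] q_used=1 → run B
t=4: queue=[C,A,E,B] q_used=0 → run C
t=5: queue=[C,A,E,B,H] q_used=1 → run C
t=6: queue=[A,E,B,H] q_used=0 → run A
t=7: queue=[A,E,B,H] q_used=1 → run A
t=8: queue=[E,B,H,A] q_used=0 → run E
t=9: queue=[E,B,H,A] q_used=1 → run E
t=10: queue=[B,H,A] q_used=0 → run B
t=11: queue=[B,H,A] q_used=1 → run B
t=12: queue=[H,A] q_used=0 → run H
t=13: queue=[H,A] q_used=1 → run H
t=14: queue=[A,H] q_used=0 → run A
t=15: queue=[A,H] q_used=1 → run A
t=16: queue=[H,A] q_used=0 → run H
t=17: queue=[H,A] q_used=1 → run H
t=18: queue=[A,H] q_used=0 → run A
t=19: queue=[H] q_used=0 → run H
t=20: queue=[H] q_used=1 → run H
t=21: queue=[H] q_used=0 → run H
t=22: (idle)
t=23: (idle)
t=24: (idle)
t=25: (idle)
t=26: (idle)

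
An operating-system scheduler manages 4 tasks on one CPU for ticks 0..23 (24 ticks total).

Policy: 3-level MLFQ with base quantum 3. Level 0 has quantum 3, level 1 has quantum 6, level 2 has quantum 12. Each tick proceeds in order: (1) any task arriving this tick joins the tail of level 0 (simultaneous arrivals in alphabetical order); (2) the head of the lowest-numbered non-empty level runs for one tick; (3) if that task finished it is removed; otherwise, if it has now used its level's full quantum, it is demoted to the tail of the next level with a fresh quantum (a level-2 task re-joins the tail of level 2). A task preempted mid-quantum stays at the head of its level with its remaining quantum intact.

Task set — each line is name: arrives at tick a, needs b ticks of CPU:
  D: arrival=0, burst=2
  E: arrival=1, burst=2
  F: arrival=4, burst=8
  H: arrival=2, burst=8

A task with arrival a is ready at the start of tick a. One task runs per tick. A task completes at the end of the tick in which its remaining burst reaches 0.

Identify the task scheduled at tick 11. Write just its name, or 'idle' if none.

running at tick 11 = H

t=0: L0/L1/L2 = D/-/- → run D
t=1: L0/L1/L2 = DE/-/- → run D
t=2: L0/L1/L2 = EH/-/- → run E
t=3: L0/L1/L2 = EH/-/- → run E
t=4: L0/L1/L2 = HF/-/- → run H
t=5: L0/L1/L2 = HF/-/- → run H
t=6: L0/L1/L2 = HF/-/- → run H
t=7: L0/L1/L2 = F/H/- → run F
t=8: L0/L1/L2 = F/H/- → run F
t=9: L0/L1/L2 = F/H/- → run F
t=10: L0/L1/L2 = -/HF/- → run H
t=11: L0/L1/L2 = -/HF/- → run H
t=12: L0/L1/L2 = -/HF/- → run H
t=13: L0/L1/L2 = -/HF/- → run H
t=14: L0/L1/L2 = -/HF/- → run H
t=15: L0/L1/L2 = -/F/- → run F
t=16: L0/L1/L2 = -/F/- → run F
t=17: L0/L1/L2 = -/F/- → run F
t=18: L0/L1/L2 = -/F/- → run F
t=19: L0/L1/L2 = -/F/- → run F
t=20: (idle)
t=21: (idle)
t=22: (idle)
t=23: (idle)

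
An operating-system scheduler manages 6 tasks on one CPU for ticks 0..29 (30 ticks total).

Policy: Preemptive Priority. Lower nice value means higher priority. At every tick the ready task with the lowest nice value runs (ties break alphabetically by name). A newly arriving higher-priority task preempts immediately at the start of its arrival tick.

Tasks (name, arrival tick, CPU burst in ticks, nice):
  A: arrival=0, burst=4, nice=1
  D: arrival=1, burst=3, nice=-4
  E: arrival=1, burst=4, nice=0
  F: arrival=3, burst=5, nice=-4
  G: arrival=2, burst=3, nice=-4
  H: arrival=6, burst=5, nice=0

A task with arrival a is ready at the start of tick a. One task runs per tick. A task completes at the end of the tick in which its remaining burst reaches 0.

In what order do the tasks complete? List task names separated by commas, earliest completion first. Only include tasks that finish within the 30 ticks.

completion order = D, F, G, E, H, A

t=0: ready={A} → run A
t=1: ready={A,D,E} → run D
t=2: ready={A,D,E,G} → run D
t=3: ready={A,D,E,F,G} → run D
t=4: ready={A,E,F,G} → run F
t=5: ready={A,E,F,G} → run F
t=6: ready={A,E,F,G,H} → run F
t=7: ready={A,E,F,G,H} → run F
t=8: ready={A,E,F,G,H} → run F
t=9: ready={A,E,G,H} → run G
t=10: ready={A,E,G,H} → run G
t=11: ready={A,E,G,H} → run G
t=12: ready={A,E,H} → run E
t=13: ready={A,E,H} → run E
t=14: ready={A,E,H} → run E
t=15: ready={A,E,H} → run E
t=16: ready={A,H} → run H
t=17: ready={A,H} → run H
t=18: ready={A,H} → run H
t=19: ready={A,H} → run H
t=20: ready={A,H} → run H
t=21: ready={A} → run A
t=22: ready={A} → run A
t=23: ready={A} → run A
t=24: (idle)
t=25: (idle)
t=26: (idle)
t=27: (idle)
t=28: (idle)
t=29: (idle)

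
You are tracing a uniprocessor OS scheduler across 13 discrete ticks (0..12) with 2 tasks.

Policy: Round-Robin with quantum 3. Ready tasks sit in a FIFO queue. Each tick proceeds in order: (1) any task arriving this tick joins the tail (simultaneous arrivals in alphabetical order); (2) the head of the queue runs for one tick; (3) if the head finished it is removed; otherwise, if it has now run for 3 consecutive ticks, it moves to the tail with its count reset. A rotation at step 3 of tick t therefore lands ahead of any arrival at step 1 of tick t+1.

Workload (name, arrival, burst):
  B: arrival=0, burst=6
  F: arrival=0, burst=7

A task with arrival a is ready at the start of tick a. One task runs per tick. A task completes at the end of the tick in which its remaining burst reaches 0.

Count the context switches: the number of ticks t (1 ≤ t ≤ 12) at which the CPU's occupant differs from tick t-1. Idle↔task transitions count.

context switches = 3

t=0: queue=[B,F] q_used=0 → run B
t=1: queue=[B,F] q_used=1 → run B
t=2: queue=[B,F] q_used=2 → run B
t=3: queue=[F,B] q_used=0 → run F
t=4: queue=[F,B] q_used=1 → run F
t=5: queue=[F,B] q_used=2 → run F
t=6: queue=[B,F] q_used=0 → run B
t=7: queue=[B,F] q_used=1 → run B
t=8: queue=[B,F] q_used=2 → run B
t=9: queue=[F] q_used=0 → run F
t=10: queue=[F] q_used=1 → run F
t=11: queue=[F] q_used=2 → run F
t=12: queue=[F] q_used=0 → run F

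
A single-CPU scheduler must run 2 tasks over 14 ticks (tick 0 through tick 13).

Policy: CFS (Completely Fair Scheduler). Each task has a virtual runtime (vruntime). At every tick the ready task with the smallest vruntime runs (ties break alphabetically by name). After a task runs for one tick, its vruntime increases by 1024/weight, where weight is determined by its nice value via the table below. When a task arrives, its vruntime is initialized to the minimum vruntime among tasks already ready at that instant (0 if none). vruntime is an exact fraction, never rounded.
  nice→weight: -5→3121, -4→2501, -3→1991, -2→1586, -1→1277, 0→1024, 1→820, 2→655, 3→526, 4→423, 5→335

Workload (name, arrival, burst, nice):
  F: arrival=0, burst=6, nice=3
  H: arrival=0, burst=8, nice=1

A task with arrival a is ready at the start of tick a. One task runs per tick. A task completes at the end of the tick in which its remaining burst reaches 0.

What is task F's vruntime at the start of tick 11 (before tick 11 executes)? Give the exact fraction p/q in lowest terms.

t=0: vr[F=0 H=0] → run F
t=1: vr[F=512/263 H=0] → run H
t=2: vr[F=512/263 H=256/205] → run H
t=3: vr[F=512/263 H=512/205] → run F
t=4: vr[F=1024/263 H=512/205] → run H
t=5: vr[F=1024/263 H=768/205] → run H
t=6: vr[F=1024/263 H=1024/205] → run F
t=7: vr[F=1536/263 H=1024/205] → run H
t=8: vr[F=1536/263 H=256/41] → run F
t=9: vr[F=2048/263 H=256/41] → run H
t=10: vr[F=2048/263 H=1536/205] → run H
t=11: vr[F=2048/263 H=1792/205] → run F
t=12: vr[F=2560/263 H=1792/205] → run H
t=13: vr[F=2560/263] → run F

vruntime(F, start of tick 11) = 2048/263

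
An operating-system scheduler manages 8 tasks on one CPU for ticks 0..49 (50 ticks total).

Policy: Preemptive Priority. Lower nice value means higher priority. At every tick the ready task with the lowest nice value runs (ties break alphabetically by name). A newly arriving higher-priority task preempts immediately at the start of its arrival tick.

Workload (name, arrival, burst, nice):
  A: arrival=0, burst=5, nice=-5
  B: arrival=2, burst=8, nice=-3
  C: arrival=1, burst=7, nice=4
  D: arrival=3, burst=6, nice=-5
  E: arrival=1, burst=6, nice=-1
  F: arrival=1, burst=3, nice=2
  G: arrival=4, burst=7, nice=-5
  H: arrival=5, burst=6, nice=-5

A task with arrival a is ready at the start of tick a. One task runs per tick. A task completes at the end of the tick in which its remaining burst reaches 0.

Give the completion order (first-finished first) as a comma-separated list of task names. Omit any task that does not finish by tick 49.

completion order = A, D, G, H, B, E, F, C

t=0: ready={A} → run A
t=1: ready={A,C,E,F} → run A
t=2: ready={A,B,C,E,F} → run A
t=3: ready={A,B,C,D,E,F} → run A
t=4: ready={A,B,C,D,E,F,G} → run A
t=5: ready={B,C,D,E,F,G,H} → run D
t=6: ready={B,C,D,E,F,G,H} → run D
t=7: ready={B,C,D,E,F,G,H} → run D
t=8: ready={B,C,D,E,F,G,H} → run D
t=9: ready={B,C,D,E,F,G,H} → run D
t=10: ready={B,C,D,E,F,G,H} → run D
t=11: ready={B,C,E,F,G,H} → run G
t=12: ready={B,C,E,F,G,H} → run G
t=13: ready={B,C,E,F,G,H} → run G
t=14: ready={B,C,E,F,G,H} → run G
t=15: ready={B,C,E,F,G,H} → run G
t=16: ready={B,C,E,F,G,H} → run G
t=17: ready={B,C,E,F,G,H} → run G
t=18: ready={B,C,E,F,H} → run H
t=19: ready={B,C,E,F,H} → run H
t=20: ready={B,C,E,F,H} → run H
t=21: ready={B,C,E,F,H} → run H
t=22: ready={B,C,E,F,H} → run H
t=23: ready={B,C,E,F,H} → run H
t=24: ready={B,C,E,F} → run B
t=25: ready={B,C,E,F} → run B
t=26: ready={B,C,E,F} → run B
t=27: ready={B,C,E,F} → run B
t=28: ready={B,C,E,F} → run B
t=29: ready={B,C,E,F} → run B
t=30: ready={B,C,E,F} → run B
t=31: ready={B,C,E,F} → run B
t=32: ready={C,E,F} → run E
t=33: ready={C,E,F} → run E
t=34: ready={C,E,F} → run E
t=35: ready={C,E,F} → run E
t=36: ready={C,E,F} → run E
t=37: ready={C,E,F} → run E
t=38: ready={C,F} → run F
t=39: ready={C,F} → run F
t=40: ready={C,F} → run F
t=41: ready={C} → run C
t=42: ready={C} → run C
t=43: ready={C} → run C
t=44: ready={C} → run C
t=45: ready={C} → run C
t=46: ready={C} → run C
t=47: ready={C} → run C
t=48: (idle)
t=49: (idle)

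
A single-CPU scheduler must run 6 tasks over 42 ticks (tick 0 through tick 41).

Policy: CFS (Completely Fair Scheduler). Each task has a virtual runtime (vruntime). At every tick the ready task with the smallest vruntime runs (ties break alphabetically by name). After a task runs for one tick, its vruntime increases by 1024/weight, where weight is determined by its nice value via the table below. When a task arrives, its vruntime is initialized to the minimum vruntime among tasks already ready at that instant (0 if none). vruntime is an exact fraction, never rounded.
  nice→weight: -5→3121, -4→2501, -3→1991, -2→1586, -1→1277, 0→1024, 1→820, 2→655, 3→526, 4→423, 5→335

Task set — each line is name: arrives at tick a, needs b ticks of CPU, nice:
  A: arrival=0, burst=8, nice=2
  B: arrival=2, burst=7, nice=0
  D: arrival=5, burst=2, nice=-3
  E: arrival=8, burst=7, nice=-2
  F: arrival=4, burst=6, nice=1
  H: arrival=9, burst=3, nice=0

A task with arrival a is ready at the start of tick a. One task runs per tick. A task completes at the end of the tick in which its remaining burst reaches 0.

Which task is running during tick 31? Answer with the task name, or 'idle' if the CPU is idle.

running at tick 31 = F

t=0: vr[A=0] → run A
t=1: vr[A=1024/655] → run A
t=2: vr[A=2048/655 B=2048/655] → run A
t=3: vr[A=3072/655 B=2048/655] → run B
t=4: vr[A=3072/655 B=2703/655 F=2703/655] → run B
t=5: vr[A=3072/655 B=3358/655 D=2703/655 F=2703/655] → run D
t=6: vr[A=3072/655 B=3358/655 D=6052393/1304105 F=2703/655] → run F
t=7: vr[A=3072/655 B=3358/655 D=6052393/1304105 F=144359/26855] → run D
t=8: vr[A=3072/655 B=3358/655 E=3072/655 F=144359/26855] → run A
t=9: vr[A=4096/655 B=3358/655 E=3072/655 F=144359/26855 H=3072/655] → run E
t=10: vr[A=4096/655 B=3358/655 E=2771456/519415 F=144359/26855 H=3072/655] → run H
t=11: vr[A=4096/655 B=3358/655 E=2771456/519415 F=144359/26855 H=3727/655] → run B
t=12: vr[A=4096/655 B=4013/655 E=2771456/519415 F=144359/26855 H=3727/655] → run E
t=13: vr[A=4096/655 B=4013/655 E=3106816/519415 F=144359/26855 H=3727/655] → run F
t=14: vr[A=4096/655 B=4013/655 E=3106816/519415 F=35579/5371 H=3727/655] → run H
t=15: vr[A=4096/655 B=4013/655 E=3106816/519415 F=35579/5371 H=4382/655] → run E
t=16: vr[A=4096/655 B=4013/655 E=3442176/519415 F=35579/5371 H=4382/655] → run B
t=17: vr[A=4096/655 B=4668/655 E=3442176/519415 F=35579/5371 H=4382/655] → run A
t=18: vr[A=1024/131 B=4668/655 E=3442176/519415 F=35579/5371 H=4382/655] → run F
t=19: vr[A=1024/131 B=4668/655 E=3442176/519415 F=211431/26855 H=4382/655] → run E
t=20: vr[A=1024/131 B=4668/655 E=3777536/519415 F=211431/26855 H=4382/655] → run H
t=21: vr[A=1024/131 B=4668/655 E=3777536/519415 F=211431/26855] → run B
t=22: vr[A=1024/131 B=5323/655 E=3777536/519415 F=211431/26855] → run E
t=23: vr[A=1024/131 B=5323/655 E=4112896/519415 F=211431/26855] → run A
t=24: vr[A=6144/655 B=5323/655 E=4112896/519415 F=211431/26855] → run F
t=25: vr[A=6144/655 B=5323/655 E=4112896/519415 F=244967/26855] → run E
t=26: vr[A=6144/655 B=5323/655 E=4448256/519415 F=244967/26855] → run B
t=27: vr[A=6144/655 B=5978/655 E=4448256/519415 F=244967/26855] → run E
t=28: vr[A=6144/655 B=5978/655 F=244967/26855] → run F
t=29: vr[A=6144/655 B=5978/655 F=278503/26855] → run B
t=30: vr[A=6144/655 F=278503/26855] → run A
t=31: vr[A=7168/655 F=278503/26855] → run F
t=32: vr[A=7168/655] → run A
t=33: (idle)
t=34: (idle)
t=35: (idle)
t=36: (idle)
t=37: (idle)
t=38: (idle)
t=39: (idle)
t=40: (idle)
t=41: (idle)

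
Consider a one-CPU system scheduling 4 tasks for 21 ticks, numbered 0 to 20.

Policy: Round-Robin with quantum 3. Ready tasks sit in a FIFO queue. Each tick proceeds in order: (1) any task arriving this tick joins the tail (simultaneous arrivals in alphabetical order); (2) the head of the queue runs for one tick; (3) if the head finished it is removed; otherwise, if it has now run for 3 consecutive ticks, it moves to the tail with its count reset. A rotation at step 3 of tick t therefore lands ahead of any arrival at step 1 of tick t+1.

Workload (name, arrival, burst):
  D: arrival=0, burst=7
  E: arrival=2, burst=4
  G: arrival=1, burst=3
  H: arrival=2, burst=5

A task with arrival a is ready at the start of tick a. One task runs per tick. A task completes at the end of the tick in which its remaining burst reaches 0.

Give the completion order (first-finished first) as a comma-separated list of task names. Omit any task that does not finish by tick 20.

t=0: queue=[D] q_used=0 → run D
t=1: queue=[D,G] q_used=1 → run D
t=2: queue=[D,G,E,H] q_used=2 → run D
t=3: queue=[G,E,H,D] q_used=0 → run G
t=4: queue=[G,E,H,D] q_used=1 → run G
t=5: queue=[G,E,H,D] q_used=2 → run G
t=6: queue=[E,H,D] q_used=0 → run E
t=7: queue=[E,H,D] q_used=1 → run E
t=8: queue=[E,H,D] q_used=2 → run E
t=9: queue=[H,D,E] q_used=0 → run H
t=10: queue=[H,D,E] q_used=1 → run H
t=11: queue=[H,D,E] q_used=2 → run H
t=12: queue=[D,E,H] q_used=0 → run D
t=13: queue=[D,E,H] q_used=1 → run D
t=14: queue=[D,E,H] q_used=2 → run D
t=15: queue=[E,H,D] q_used=0 → run E
t=16: queue=[H,D] q_used=0 → run H
t=17: queue=[H,D] q_used=1 → run H
t=18: queue=[D] q_used=0 → run D
t=19: (idle)
t=20: (idle)

completion order = G, E, H, D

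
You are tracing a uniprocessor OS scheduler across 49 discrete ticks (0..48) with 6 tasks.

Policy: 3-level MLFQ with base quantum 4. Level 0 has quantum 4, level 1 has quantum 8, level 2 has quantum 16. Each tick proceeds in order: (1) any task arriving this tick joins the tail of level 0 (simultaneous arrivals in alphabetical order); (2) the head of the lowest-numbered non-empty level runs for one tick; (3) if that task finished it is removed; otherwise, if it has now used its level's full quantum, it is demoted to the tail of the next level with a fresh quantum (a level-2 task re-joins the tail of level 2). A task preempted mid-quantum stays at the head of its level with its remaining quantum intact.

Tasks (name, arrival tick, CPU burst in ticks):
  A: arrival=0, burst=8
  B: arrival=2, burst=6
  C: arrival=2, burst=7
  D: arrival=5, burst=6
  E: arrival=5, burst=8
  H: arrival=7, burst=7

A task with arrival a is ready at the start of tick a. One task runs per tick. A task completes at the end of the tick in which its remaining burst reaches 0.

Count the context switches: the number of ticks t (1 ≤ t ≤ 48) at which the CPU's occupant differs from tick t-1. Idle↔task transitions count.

t=0: L0/L1/L2 = A/-/- → run A
t=1: L0/L1/L2 = A/-/- → run A
t=2: L0/L1/L2 = ABC/-/- → run A
t=3: L0/L1/L2 = ABC/-/- → run A
t=4: L0/L1/L2 = BC/A/- → run B
t=5: L0/L1/L2 = BCDE/A/- → run B
t=6: L0/L1/L2 = BCDE/A/- → run B
t=7: L0/L1/L2 = BCDEH/A/- → run B
t=8: L0/L1/L2 = CDEH/AB/- → run C
t=9: L0/L1/L2 = CDEH/AB/- → run C
t=10: L0/L1/L2 = CDEH/AB/- → run C
t=11: L0/L1/L2 = CDEH/AB/- → run C
t=12: L0/L1/L2 = DEH/ABC/- → run D
t=13: L0/L1/L2 = DEH/ABC/- → run D
t=14: L0/L1/L2 = DEH/ABC/- → run D
t=15: L0/L1/L2 = DEH/ABC/- → run D
t=16: L0/L1/L2 = EH/ABCD/- → run E
t=17: L0/L1/L2 = EH/ABCD/- → run E
t=18: L0/L1/L2 = EH/ABCD/- → run E
t=19: L0/L1/L2 = EH/ABCD/- → run E
t=20: L0/L1/L2 = H/ABCDE/- → run H
t=21: L0/L1/L2 = H/ABCDE/- → run H
t=22: L0/L1/L2 = H/ABCDE/- → run H
t=23: L0/L1/L2 = H/ABCDE/- → run H
t=24: L0/L1/L2 = -/ABCDEH/- → run A
t=25: L0/L1/L2 = -/ABCDEH/- → run A
t=26: L0/L1/L2 = -/ABCDEH/- → run A
t=27: L0/L1/L2 = -/ABCDEH/- → run A
t=28: L0/L1/L2 = -/BCDEH/- → run B
t=29: L0/L1/L2 = -/BCDEH/- → run B
t=30: L0/L1/L2 = -/CDEH/- → run C
t=31: L0/L1/L2 = -/CDEH/- → run C
t=32: L0/L1/L2 = -/CDEH/- → run C
t=33: L0/L1/L2 = -/DEH/- → run D
t=34: L0/L1/L2 = -/DEH/- → run D
t=35: L0/L1/L2 = -/EH/- → run E
t=36: L0/L1/L2 = -/EH/- → run E
t=37: L0/L1/L2 = -/EH/- → run E
t=38: L0/L1/L2 = -/EH/- → run E
t=39: L0/L1/L2 = -/H/- → run H
t=40: L0/L1/L2 = -/H/- → run H
t=41: L0/L1/L2 = -/H/- → run H
t=42: (idle)
t=43: (idle)
t=44: (idle)
t=45: (idle)
t=46: (idle)
t=47: (idle)
t=48: (idle)

context switches = 12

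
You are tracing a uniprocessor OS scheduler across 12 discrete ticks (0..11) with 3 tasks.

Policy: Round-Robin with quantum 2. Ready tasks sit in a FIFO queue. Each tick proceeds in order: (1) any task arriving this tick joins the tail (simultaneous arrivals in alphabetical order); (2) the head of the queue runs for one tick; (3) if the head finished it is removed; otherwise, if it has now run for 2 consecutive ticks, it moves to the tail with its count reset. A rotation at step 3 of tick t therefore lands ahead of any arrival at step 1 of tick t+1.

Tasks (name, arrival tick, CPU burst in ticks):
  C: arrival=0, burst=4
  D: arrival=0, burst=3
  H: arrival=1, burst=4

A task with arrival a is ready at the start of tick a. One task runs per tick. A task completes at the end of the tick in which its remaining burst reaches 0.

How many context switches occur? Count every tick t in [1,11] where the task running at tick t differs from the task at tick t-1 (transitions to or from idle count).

t=0: queue=[C,D] q_used=0 → run C
t=1: queue=[C,D,H] q_used=1 → run C
t=2: queue=[D,H,C] q_used=0 → run D
t=3: queue=[D,H,C] q_used=1 → run D
t=4: queue=[H,C,D] q_used=0 → run H
t=5: queue=[H,C,D] q_used=1 → run H
t=6: queue=[C,D,H] q_used=0 → run C
t=7: queue=[C,D,H] q_used=1 → run C
t=8: queue=[D,H] q_used=0 → run D
t=9: queue=[H] q_used=0 → run H
t=10: queue=[H] q_used=1 → run H
t=11: (idle)

context switches = 6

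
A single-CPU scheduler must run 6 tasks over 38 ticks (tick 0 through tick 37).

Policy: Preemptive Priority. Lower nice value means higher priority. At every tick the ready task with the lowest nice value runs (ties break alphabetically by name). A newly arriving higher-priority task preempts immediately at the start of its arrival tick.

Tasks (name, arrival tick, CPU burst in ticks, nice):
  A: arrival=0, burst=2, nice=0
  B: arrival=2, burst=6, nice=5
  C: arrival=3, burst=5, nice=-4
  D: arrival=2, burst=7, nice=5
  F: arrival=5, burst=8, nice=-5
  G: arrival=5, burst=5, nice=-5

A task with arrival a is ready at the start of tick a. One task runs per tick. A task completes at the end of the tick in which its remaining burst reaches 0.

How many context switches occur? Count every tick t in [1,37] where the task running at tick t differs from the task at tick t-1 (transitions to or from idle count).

t=0: ready={A} → run A
t=1: ready={A} → run A
t=2: ready={B,D} → run B
t=3: ready={B,C,D} → run C
t=4: ready={B,C,D} → run C
t=5: ready={B,C,D,F,G} → run F
t=6: ready={B,C,D,F,G} → run F
t=7: ready={B,C,D,F,G} → run F
t=8: ready={B,C,D,F,G} → run F
t=9: ready={B,C,D,F,G} → run F
t=10: ready={B,C,D,F,G} → run F
t=11: ready={B,C,D,F,G} → run F
t=12: ready={B,C,D,F,G} → run F
t=13: ready={B,C,D,G} → run G
t=14: ready={B,C,D,G} → run G
t=15: ready={B,C,D,G} → run G
t=16: ready={B,C,D,G} → run G
t=17: ready={B,C,D,G} → run G
t=18: ready={B,C,D} → run C
t=19: ready={B,C,D} → run C
t=20: ready={B,C,D} → run C
t=21: ready={B,D} → run B
t=22: ready={B,D} → run B
t=23: ready={B,D} → run B
t=24: ready={B,D} → run B
t=25: ready={B,D} → run B
t=26: ready={D} → run D
t=27: ready={D} → run D
t=28: ready={D} → run D
t=29: ready={D} → run D
t=30: ready={D} → run D
t=31: ready={D} → run D
t=32: ready={D} → run D
t=33: (idle)
t=34: (idle)
t=35: (idle)
t=36: (idle)
t=37: (idle)

context switches = 8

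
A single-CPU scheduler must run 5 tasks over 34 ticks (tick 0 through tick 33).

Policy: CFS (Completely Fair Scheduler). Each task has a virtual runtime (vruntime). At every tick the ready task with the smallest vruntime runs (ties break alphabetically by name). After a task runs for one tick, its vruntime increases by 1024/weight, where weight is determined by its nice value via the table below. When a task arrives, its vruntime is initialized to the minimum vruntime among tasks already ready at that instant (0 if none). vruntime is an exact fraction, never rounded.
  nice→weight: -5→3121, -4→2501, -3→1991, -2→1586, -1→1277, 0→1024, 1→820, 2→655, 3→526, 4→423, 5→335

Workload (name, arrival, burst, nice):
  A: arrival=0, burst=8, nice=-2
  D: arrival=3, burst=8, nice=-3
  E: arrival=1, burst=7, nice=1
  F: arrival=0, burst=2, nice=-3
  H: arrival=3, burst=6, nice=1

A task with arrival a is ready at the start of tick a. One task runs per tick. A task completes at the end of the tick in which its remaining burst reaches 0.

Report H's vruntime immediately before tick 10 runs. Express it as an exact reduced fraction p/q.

vruntime(H, start of tick 10) = 719616/408155

t=0: vr[A=0 F=0] → run A
t=1: vr[A=512/793 E=0 F=0] → run E
t=2: vr[A=512/793 E=256/205 F=0] → run F
t=3: vr[A=512/793 D=1024/1991 E=256/205 F=1024/1991 H=1024/1991] → run D
t=4: vr[A=512/793 D=2048/1991 E=256/205 F=1024/1991 H=1024/1991] → run F
t=5: vr[A=512/793 D=2048/1991 E=256/205 H=1024/1991] → run H
t=6: vr[A=512/793 D=2048/1991 E=256/205 H=719616/408155] → run A
t=7: vr[A=1024/793 D=2048/1991 E=256/205 H=719616/408155] → run D
t=8: vr[A=1024/793 D=3072/1991 E=256/205 H=719616/408155] → run E
t=9: vr[A=1024/793 D=3072/1991 E=512/205 H=719616/408155] → run A
t=10: vr[A=1536/793 D=3072/1991 E=512/205 H=719616/408155] → run D
t=11: vr[A=1536/793 D=4096/1991 E=512/205 H=719616/408155] → run H
t=12: vr[A=1536/793 D=4096/1991 E=512/205 H=1229312/408155] → run A
t=13: vr[A=2048/793 D=4096/1991 E=512/205 H=1229312/408155] → run D
t=14: vr[A=2048/793 D=5120/1991 E=512/205 H=1229312/408155] → run E
t=15: vr[A=2048/793 D=5120/1991 E=768/205 H=1229312/408155] → run D
t=16: vr[A=2048/793 D=6144/1991 E=768/205 H=1229312/408155] → run A
t=17: vr[A=2560/793 D=6144/1991 E=768/205 H=1229312/408155] → run H
t=18: vr[A=2560/793 D=6144/1991 E=768/205 H=1739008/408155] → run D
t=19: vr[A=2560/793 D=7168/1991 E=768/205 H=1739008/408155] → run A
t=20: vr[A=3072/793 D=7168/1991 E=768/205 H=1739008/408155] → run D
t=21: vr[A=3072/793 D=8192/1991 E=768/205 H=1739008/408155] → run E
t=22: vr[A=3072/793 D=8192/1991 E=1024/205 H=1739008/408155] → run A
t=23: vr[A=3584/793 D=8192/1991 E=1024/205 H=1739008/408155] → run D
t=24: vr[A=3584/793 E=1024/205 H=1739008/408155] → run H
t=25: vr[A=3584/793 E=1024/205 H=2248704/408155] → run A
t=26: vr[E=1024/205 H=2248704/408155] → run E
t=27: vr[E=256/41 H=2248704/408155] → run H
t=28: vr[E=256/41 H=551680/81631] → run E
t=29: vr[E=1536/205 H=551680/81631] → run H
t=30: vr[E=1536/205] → run E
t=31: (idle)
t=32: (idle)
t=33: (idle)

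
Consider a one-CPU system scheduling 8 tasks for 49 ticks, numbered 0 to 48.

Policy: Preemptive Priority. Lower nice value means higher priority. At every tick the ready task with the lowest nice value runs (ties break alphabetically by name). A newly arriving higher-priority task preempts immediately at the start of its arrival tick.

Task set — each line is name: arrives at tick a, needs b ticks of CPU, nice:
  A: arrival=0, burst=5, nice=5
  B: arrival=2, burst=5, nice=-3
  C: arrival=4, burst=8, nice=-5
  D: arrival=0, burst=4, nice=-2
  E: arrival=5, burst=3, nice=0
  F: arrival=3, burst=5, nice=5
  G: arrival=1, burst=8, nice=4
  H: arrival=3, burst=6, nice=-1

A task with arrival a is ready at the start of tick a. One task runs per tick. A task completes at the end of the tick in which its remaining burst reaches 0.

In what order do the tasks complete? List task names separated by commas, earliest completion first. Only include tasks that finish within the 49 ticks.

t=0: ready={A,D} → run D
t=1: ready={A,D,G} → run D
t=2: ready={A,B,D,G} → run B
t=3: ready={A,B,D,F,G,H} → run B
t=4: ready={A,B,C,D,F,G,H} → run C
t=5: ready={A,B,C,D,E,F,G,H} → run C
t=6: ready={A,B,C,D,E,F,G,H} → run C
t=7: ready={A,B,C,D,E,F,G,H} → run C
t=8: ready={A,B,C,D,E,F,G,H} → run C
t=9: ready={A,B,C,D,E,F,G,H} → run C
t=10: ready={A,B,C,D,E,F,G,H} → run C
t=11: ready={A,B,C,D,E,F,G,H} → run C
t=12: ready={A,B,D,E,F,G,H} → run B
t=13: ready={A,B,D,E,F,G,H} → run B
t=14: ready={A,B,D,E,F,G,H} → run B
t=15: ready={A,D,E,F,G,H} → run D
t=16: ready={A,D,E,F,G,H} → run D
t=17: ready={A,E,F,G,H} → run H
t=18: ready={A,E,F,G,H} → run H
t=19: ready={A,E,F,G,H} → run H
t=20: ready={A,E,F,G,H} → run H
t=21: ready={A,E,F,G,H} → run H
t=22: ready={A,E,F,G,H} → run H
t=23: ready={A,E,F,G} → run E
t=24: ready={A,E,F,G} → run E
t=25: ready={A,E,F,G} → run E
t=26: ready={A,F,G} → run G
t=27: ready={A,F,G} → run G
t=28: ready={A,F,G} → run G
t=29: ready={A,F,G} → run G
t=30: ready={A,F,G} → run G
t=31: ready={A,F,G} → run G
t=32: ready={A,F,G} → run G
t=33: ready={A,F,G} → run G
t=34: ready={A,F} → run A
t=35: ready={A,F} → run A
t=36: ready={A,F} → run A
t=37: ready={A,F} → run A
t=38: ready={A,F} → run A
t=39: ready={F} → run F
t=40: ready={F} → run F
t=41: ready={F} → run F
t=42: ready={F} → run F
t=43: ready={F} → run F
t=44: (idle)
t=45: (idle)
t=46: (idle)
t=47: (idle)
t=48: (idle)

completion order = C, B, D, H, E, G, A, F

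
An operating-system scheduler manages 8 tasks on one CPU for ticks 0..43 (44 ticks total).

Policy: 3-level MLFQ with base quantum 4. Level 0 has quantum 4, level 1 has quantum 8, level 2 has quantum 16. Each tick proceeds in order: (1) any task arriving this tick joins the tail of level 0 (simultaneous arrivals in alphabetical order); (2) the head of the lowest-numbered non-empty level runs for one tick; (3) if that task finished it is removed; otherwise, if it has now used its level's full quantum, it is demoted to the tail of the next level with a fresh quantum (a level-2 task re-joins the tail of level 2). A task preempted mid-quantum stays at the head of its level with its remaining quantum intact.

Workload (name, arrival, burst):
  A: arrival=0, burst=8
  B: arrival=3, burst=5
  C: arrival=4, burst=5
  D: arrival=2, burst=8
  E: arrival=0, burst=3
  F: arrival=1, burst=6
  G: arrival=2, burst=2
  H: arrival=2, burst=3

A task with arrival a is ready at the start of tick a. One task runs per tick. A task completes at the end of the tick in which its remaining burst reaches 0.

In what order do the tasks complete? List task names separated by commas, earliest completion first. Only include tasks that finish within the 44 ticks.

completion order = E, G, H, A, F, D, B, C

t=0: L0/L1/L2 = AE/-/- → run A
t=1: L0/L1/L2 = AEF/-/- → run A
t=2: L0/L1/L2 = AEFDGH/-/- → run A
t=3: L0/L1/L2 = AEFDGHB/-/- → run A
t=4: L0/L1/L2 = EFDGHBC/A/- → run E
t=5: L0/L1/L2 = EFDGHBC/A/- → run E
t=6: L0/L1/L2 = EFDGHBC/A/- → run E
t=7: L0/L1/L2 = FDGHBC/A/- → run F
t=8: L0/L1/L2 = FDGHBC/A/- → run F
t=9: L0/L1/L2 = FDGHBC/A/- → run F
t=10: L0/L1/L2 = FDGHBC/A/- → run F
t=11: L0/L1/L2 = DGHBC/AF/- → run D
t=12: L0/L1/L2 = DGHBC/AF/- → run D
t=13: L0/L1/L2 = DGHBC/AF/- → run D
t=14: L0/L1/L2 = DGHBC/AF/- → run D
t=15: L0/L1/L2 = GHBC/AFD/- → run G
t=16: L0/L1/L2 = GHBC/AFD/- → run G
t=17: L0/L1/L2 = HBC/AFD/- → run H
t=18: L0/L1/L2 = HBC/AFD/- → run H
t=19: L0/L1/L2 = HBC/AFD/- → run H
t=20: L0/L1/L2 = BC/AFD/- → run B
t=21: L0/L1/L2 = BC/AFD/- → run B
t=22: L0/L1/L2 = BC/AFD/- → run B
t=23: L0/L1/L2 = BC/AFD/- → run B
t=24: L0/L1/L2 = C/AFDB/- → run C
t=25: L0/L1/L2 = C/AFDB/- → run C
t=26: L0/L1/L2 = C/AFDB/- → run C
t=27: L0/L1/L2 = C/AFDB/- → run C
t=28: L0/L1/L2 = -/AFDBC/- → run A
t=29: L0/L1/L2 = -/AFDBC/- → run A
t=30: L0/L1/L2 = -/AFDBC/- → run A
t=31: L0/L1/L2 = -/AFDBC/- → run A
t=32: L0/L1/L2 = -/FDBC/- → run F
t=33: L0/L1/L2 = -/FDBC/- → run F
t=34: L0/L1/L2 = -/DBC/- → run D
t=35: L0/L1/L2 = -/DBC/- → run D
t=36: L0/L1/L2 = -/DBC/- → run D
t=37: L0/L1/L2 = -/DBC/- → run D
t=38: L0/L1/L2 = -/BC/- → run B
t=39: L0/L1/L2 = -/C/- → run C
t=40: (idle)
t=41: (idle)
t=42: (idle)
t=43: (idle)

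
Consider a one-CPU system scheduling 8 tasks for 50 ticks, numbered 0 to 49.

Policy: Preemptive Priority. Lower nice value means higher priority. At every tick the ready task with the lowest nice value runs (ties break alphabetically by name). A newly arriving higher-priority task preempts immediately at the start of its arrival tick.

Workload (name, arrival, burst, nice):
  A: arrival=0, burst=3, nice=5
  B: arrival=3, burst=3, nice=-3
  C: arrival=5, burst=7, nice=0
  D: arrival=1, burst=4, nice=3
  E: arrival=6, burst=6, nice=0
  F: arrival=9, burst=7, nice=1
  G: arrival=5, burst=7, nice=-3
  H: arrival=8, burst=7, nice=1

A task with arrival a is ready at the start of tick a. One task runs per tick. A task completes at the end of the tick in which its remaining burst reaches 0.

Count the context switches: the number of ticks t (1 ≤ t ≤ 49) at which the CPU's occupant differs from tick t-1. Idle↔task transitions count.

context switches = 10

t=0: ready={A} → run A
t=1: ready={A,D} → run D
t=2: ready={A,D} → run D
t=3: ready={A,B,D} → run B
t=4: ready={A,B,D} → run B
t=5: ready={A,B,C,D,G} → run B
t=6: ready={A,C,D,E,G} → run G
t=7: ready={A,C,D,E,G} → run G
t=8: ready={A,C,D,E,G,H} → run G
t=9: ready={A,C,D,E,F,G,H} → run G
t=10: ready={A,C,D,E,F,G,H} → run G
t=11: ready={A,C,D,E,F,G,H} → run G
t=12: ready={A,C,D,E,F,G,H} → run G
t=13: ready={A,C,D,E,F,H} → run C
t=14: ready={A,C,D,E,F,H} → run C
t=15: ready={A,C,D,E,F,H} → run C
t=16: ready={A,C,D,E,F,H} → run C
t=17: ready={A,C,D,E,F,H} → run C
t=18: ready={A,C,D,E,F,H} → run C
t=19: ready={A,C,D,E,F,H} → run C
t=20: ready={A,D,E,F,H} → run E
t=21: ready={A,D,E,F,H} → run E
t=22: ready={A,D,E,F,H} → run E
t=23: ready={A,D,E,F,H} → run E
t=24: ready={A,D,E,F,H} → run E
t=25: ready={A,D,E,F,H} → run E
t=26: ready={A,D,F,H} → run F
t=27: ready={A,D,F,H} → run F
t=28: ready={A,D,F,H} → run F
t=29: ready={A,D,F,H} → run F
t=30: ready={A,D,F,H} → run F
t=31: ready={A,D,F,H} → run F
t=32: ready={A,D,F,H} → run F
t=33: ready={A,D,H} → run H
t=34: ready={A,D,H} → run H
t=35: ready={A,D,H} → run H
t=36: ready={A,D,H} → run H
t=37: ready={A,D,H} → run H
t=38: ready={A,D,H} → run H
t=39: ready={A,D,H} → run H
t=40: ready={A,D} → run D
t=41: ready={A,D} → run D
t=42: ready={A} → run A
t=43: ready={A} → run A
t=44: (idle)
t=45: (idle)
t=46: (idle)
t=47: (idle)
t=48: (idle)
t=49: (idle)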